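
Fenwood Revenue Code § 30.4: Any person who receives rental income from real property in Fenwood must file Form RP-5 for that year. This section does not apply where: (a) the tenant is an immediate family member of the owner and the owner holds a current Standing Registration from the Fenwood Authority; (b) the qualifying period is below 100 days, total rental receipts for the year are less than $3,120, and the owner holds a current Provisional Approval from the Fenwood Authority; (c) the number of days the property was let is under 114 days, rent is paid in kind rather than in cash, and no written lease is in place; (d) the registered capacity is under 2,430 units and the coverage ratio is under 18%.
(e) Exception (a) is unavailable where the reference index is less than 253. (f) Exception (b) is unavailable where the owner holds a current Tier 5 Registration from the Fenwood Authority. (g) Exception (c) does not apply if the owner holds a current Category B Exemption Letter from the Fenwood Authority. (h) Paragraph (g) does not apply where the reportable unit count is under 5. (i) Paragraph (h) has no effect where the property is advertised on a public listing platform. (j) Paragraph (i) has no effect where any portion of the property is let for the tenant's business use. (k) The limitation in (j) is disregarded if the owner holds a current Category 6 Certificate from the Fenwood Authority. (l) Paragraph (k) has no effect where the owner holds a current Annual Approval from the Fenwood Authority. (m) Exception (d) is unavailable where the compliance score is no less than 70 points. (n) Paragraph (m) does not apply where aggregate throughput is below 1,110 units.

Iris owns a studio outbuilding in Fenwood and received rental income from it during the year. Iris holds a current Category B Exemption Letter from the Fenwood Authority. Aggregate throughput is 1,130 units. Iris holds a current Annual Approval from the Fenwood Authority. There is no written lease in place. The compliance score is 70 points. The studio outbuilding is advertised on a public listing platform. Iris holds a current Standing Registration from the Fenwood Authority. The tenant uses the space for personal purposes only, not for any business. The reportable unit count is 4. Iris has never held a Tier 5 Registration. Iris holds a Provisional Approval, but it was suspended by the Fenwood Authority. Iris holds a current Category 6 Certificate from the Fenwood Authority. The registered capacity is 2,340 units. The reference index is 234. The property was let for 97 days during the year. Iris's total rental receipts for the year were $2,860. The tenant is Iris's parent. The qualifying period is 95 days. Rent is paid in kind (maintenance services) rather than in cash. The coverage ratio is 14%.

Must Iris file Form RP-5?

Exception (a) is satisfied on its face — the tenant is an immediate family member; a current Standing Registration is held. But applying paragraph (e): (e) operates against (a): the reference index is 234, less than the 253 limit. So (a) is unavailable.
Exception (b) does not apply: no current Provisional Approval is held.
Exception (c)'s conditions are all satisfied: the number of days the property was let is 97 days, under the 114 days limit; rent is paid in kind; there is no written lease. Turning to paragraphs (g)–(l): (g) operates — a current Category B Exemption Letter is held. (h) is triggered (the reportable unit count is 4, under the 5 limit), but yields to (i): (i) operates against (h): the property is publicly advertised. (j) is inapplicable (the space is used for personal purposes only), so (i) stands. (c) is therefore removed.
Exception (d): the registered capacity is 2,340 units, under the 2,430 units limit; the coverage ratio is 14%, under the 18% limit — every condition holds. Turning to paragraphs (m)–(n): (m) is engaged — the compliance score is 70 points, meeting the 70 points threshold. (n) is not triggered (aggregate throughput is 1,130 units, not below 1,110 units), so (m) stands. Exception (d) does not apply.
None of the exceptions is available; § 30.4 applies in full.

Yes — Iris must file Form RP-5.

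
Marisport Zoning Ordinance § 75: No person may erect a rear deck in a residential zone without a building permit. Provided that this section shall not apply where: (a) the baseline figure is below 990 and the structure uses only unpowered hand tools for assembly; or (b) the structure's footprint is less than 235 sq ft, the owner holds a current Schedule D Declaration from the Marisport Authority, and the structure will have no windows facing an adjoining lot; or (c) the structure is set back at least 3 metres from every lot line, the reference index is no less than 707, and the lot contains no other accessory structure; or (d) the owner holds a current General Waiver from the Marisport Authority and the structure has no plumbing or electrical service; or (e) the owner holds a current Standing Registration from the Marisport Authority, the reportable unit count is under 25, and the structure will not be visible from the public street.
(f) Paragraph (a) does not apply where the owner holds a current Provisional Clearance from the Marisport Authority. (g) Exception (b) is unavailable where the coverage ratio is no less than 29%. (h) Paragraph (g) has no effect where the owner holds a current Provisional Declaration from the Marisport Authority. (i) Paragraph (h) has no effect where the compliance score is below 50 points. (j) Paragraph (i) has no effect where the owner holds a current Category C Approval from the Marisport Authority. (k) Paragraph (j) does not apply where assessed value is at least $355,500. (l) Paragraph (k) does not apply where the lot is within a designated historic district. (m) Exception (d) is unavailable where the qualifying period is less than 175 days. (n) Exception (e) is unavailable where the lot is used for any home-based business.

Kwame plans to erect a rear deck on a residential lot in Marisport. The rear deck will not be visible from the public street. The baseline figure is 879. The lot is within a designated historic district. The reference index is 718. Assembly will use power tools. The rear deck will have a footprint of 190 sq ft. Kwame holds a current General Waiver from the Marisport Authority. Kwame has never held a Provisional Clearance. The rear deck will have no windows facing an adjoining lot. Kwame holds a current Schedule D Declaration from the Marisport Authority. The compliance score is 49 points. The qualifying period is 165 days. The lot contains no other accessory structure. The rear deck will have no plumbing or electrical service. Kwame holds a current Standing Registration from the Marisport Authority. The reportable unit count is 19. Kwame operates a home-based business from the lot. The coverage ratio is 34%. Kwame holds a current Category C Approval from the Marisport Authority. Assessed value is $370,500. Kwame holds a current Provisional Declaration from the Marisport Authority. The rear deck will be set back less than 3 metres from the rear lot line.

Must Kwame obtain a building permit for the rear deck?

No — exception (b) applies; Kwame does not need a building permit.

Exception (a) does not apply: assembly uses power tools.
All of (b)'s requirements are met (the structure's footprint is 190 sq ft, less than the 235 sq ft limit; a current Schedule D Declaration is held; no windows face an adjoining lot). Under paragraphs (g)–(l): (g) applies (the coverage ratio is 34%, meeting the 29% threshold), but yields to (h): (h) operates — a current Provisional Declaration is held. (i) would limit (h) — the compliance score is 49 points, below the 50 points limit — but (j) sets (i) aside: (j) operates against (i): a current Category C Approval is held. (k) is engaged (assessed value is $370,500, meeting the $355,500 threshold), but is itself disapplied by (l): (l) is triggered — the lot is in a historic district. So (b) applies.
Exception (c) requires that the structure is set back at least 3 metres from every lot line; but the rear setback is under 3 m, so (c) is unavailable.
Exception (d)'s conditions are all satisfied: a current General Waiver is held; there is no plumbing or electrical service. But applying paragraph (m): (m) operates against (d): the qualifying period is 165 days, less than the 175 days limit. Exception (d) does not apply.
Exception (e): a current Standing Registration is held; the reportable unit count is 19, under the 25 limit; the structure will not be visible from the street — every condition holds. However, paragraph (n) must be considered: (n) operates against (e): a home-based business operates on the lot. (e) is therefore removed.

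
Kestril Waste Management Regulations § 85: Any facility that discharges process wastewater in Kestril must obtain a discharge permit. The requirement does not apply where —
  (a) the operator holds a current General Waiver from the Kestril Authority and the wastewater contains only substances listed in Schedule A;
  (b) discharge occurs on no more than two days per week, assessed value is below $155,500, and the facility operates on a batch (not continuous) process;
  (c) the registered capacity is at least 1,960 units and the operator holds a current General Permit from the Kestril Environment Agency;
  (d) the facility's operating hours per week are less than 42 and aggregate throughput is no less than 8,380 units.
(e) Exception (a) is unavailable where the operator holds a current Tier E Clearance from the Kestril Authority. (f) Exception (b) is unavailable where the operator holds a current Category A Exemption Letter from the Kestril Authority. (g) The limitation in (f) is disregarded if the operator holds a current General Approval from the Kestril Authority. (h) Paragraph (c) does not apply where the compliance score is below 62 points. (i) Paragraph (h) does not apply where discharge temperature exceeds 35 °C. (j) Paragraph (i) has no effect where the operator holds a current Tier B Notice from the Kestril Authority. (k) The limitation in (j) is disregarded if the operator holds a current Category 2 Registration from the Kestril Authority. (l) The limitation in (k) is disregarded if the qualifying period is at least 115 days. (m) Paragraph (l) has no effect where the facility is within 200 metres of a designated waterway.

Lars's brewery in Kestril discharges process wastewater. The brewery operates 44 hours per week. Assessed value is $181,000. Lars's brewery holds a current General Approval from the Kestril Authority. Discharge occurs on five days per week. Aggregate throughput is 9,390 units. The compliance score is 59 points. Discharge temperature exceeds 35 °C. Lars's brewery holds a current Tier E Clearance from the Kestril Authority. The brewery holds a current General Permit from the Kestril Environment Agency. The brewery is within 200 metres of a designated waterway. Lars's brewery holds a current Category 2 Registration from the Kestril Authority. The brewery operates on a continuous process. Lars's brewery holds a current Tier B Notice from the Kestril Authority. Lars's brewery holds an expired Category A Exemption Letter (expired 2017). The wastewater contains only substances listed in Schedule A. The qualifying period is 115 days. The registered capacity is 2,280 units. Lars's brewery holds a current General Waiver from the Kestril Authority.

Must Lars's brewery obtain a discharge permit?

No — exception (c) applies; Lars's brewery is not required to obtain a discharge permit.

Exception (a): a current General Waiver is held; the wastewater is Schedule-A-only — every condition holds. But applying paragraph (e): (e) operates — a current Tier E Clearance is held. (a) is therefore removed.
Exception (b) fails — discharge occurs on five days per week.
Exception (c) is satisfied on its face — the registered capacity is 2,280 units, meeting the 1,960 units threshold; a current General Permit is held. Under paragraphs (h)–(m): (h) would limit (c) — the compliance score is 59 points, below the 62 points limit — but (i) sets (h) aside: (i) is triggered — discharge temperature exceeds 35 °C. (j) would limit (i) — a current Tier B Notice is held — but (k) sets (j) aside: (k) operates against (j): a current Category 2 Registration is held. (l) is triggered (the qualifying period is 115 days, meeting the 115 days threshold), but is overridden by (m): (m) operates against (l): the brewery is within 200 m of a designated waterway. (c) remains available.
Exception (d) does not apply: the facility's operating hours per week are 44, not less than 42.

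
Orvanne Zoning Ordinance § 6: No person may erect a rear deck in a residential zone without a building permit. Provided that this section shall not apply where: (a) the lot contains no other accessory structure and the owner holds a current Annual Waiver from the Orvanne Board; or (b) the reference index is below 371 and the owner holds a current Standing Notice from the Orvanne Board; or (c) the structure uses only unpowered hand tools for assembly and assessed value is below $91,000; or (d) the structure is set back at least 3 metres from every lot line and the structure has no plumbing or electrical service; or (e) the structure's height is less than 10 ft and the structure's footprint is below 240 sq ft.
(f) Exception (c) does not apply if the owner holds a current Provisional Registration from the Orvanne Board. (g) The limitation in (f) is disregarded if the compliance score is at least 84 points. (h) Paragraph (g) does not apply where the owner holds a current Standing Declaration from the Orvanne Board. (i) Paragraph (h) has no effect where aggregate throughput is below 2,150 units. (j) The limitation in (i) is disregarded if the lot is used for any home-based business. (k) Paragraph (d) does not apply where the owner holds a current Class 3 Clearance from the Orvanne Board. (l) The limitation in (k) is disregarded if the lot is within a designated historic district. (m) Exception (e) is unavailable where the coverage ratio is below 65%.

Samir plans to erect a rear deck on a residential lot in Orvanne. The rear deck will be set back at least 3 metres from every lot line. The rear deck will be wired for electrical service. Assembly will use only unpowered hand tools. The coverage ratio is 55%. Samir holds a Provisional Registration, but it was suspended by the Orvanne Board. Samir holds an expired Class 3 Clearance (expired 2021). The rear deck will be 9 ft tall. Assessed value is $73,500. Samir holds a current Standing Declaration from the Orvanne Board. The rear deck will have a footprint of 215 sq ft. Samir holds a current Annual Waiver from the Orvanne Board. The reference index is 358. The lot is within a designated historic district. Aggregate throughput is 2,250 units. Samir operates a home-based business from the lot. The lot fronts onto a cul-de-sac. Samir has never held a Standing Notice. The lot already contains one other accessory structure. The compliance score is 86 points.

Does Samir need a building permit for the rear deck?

Exception (a) requires that the lot contains no other accessory structure; but the lot already has another accessory structure, so (a) is unavailable.
Exception (b) requires that the owner holds a current Standing Notice from the Orvanne Board; but there is no Standing Notice in force, so (b) is unavailable.
Exception (c): assembly uses only hand tools; assessed value is $73,500, below the $91,000 limit — every condition holds. Applying paragraphs (f)–(j): (f) is not triggered — no current Provisional Registration is held. Exception (c) stands.
Exception (d) requires that the structure has no plumbing or electrical service; but electrical service is planned, so (d) is unavailable.
Exception (e)'s conditions are all satisfied: the structure's height is 9 ft, less than the 10 ft limit; the structure's footprint is 215 sq ft, below the 240 sq ft limit. However, paragraph (m) must be considered: (m) applies — the coverage ratio is 55%, below the 65% limit. Exception (e) does not apply.

No — exception (c) applies; Samir does not need a building permit.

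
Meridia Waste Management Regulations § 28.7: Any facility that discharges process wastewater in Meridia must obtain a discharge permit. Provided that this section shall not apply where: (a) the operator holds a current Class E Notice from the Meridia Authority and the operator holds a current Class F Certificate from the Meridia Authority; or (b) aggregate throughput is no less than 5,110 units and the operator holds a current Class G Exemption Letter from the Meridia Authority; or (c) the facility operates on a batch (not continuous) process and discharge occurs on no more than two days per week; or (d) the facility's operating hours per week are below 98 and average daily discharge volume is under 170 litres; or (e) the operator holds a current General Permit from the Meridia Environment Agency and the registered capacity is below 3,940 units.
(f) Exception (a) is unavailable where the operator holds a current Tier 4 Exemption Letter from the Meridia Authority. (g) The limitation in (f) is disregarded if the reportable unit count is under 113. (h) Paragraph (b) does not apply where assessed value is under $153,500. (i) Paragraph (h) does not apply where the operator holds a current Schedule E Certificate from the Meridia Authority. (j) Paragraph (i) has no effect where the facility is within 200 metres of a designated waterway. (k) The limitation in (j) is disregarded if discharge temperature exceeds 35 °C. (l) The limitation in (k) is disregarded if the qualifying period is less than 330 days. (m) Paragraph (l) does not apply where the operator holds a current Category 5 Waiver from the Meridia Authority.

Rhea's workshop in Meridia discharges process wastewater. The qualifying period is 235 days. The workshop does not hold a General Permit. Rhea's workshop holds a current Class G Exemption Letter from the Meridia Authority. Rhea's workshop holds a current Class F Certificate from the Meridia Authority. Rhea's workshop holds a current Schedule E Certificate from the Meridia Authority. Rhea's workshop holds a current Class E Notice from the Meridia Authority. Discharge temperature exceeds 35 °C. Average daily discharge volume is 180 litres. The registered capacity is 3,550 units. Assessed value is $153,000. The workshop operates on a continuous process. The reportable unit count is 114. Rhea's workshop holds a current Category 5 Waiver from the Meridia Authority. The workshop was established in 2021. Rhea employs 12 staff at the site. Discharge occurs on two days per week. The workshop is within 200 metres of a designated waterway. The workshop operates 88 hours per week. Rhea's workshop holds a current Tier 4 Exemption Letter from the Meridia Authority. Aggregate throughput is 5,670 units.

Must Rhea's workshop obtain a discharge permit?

No — exception (b) applies; Rhea's workshop is not required to obtain a discharge permit.

All of (a)'s requirements are met (a current Class E Notice is held; a current Class F Certificate is held). Turning to paragraphs (f)–(g): (f) operates against (a): a current Tier 4 Exemption Letter is held. (g) is not engaged (the reportable unit count is 114, not under 113), so (f) stands. (a) is therefore removed.
Exception (b): aggregate throughput is 5,670 units, meeting the 5,110 units threshold; a current Class G Exemption Letter is held — every condition holds. As to paragraphs (h)–(m): (h) applies (assessed value is $153,000, under the $153,500 limit), but is set aside by (i): (i) operates — a current Schedule E Certificate is held. (j) would limit (i) — the workshop is within 200 m of a designated waterway — but (k) sets (j) aside: (k) is triggered — discharge temperature exceeds 35 °C. (l) would limit (k) — the qualifying period is 235 days, less than the 330 days limit — but (m) sets (l) aside: (m) operates against (l): a current Category 5 Waiver is held. Exception (b) stands.
Exception (c) does not apply: the facility operates on a continuous process.
Exception (d) fails — average daily discharge volume is 180 litres, not under 170 litres.
Exception (e) fails — no General Permit is held.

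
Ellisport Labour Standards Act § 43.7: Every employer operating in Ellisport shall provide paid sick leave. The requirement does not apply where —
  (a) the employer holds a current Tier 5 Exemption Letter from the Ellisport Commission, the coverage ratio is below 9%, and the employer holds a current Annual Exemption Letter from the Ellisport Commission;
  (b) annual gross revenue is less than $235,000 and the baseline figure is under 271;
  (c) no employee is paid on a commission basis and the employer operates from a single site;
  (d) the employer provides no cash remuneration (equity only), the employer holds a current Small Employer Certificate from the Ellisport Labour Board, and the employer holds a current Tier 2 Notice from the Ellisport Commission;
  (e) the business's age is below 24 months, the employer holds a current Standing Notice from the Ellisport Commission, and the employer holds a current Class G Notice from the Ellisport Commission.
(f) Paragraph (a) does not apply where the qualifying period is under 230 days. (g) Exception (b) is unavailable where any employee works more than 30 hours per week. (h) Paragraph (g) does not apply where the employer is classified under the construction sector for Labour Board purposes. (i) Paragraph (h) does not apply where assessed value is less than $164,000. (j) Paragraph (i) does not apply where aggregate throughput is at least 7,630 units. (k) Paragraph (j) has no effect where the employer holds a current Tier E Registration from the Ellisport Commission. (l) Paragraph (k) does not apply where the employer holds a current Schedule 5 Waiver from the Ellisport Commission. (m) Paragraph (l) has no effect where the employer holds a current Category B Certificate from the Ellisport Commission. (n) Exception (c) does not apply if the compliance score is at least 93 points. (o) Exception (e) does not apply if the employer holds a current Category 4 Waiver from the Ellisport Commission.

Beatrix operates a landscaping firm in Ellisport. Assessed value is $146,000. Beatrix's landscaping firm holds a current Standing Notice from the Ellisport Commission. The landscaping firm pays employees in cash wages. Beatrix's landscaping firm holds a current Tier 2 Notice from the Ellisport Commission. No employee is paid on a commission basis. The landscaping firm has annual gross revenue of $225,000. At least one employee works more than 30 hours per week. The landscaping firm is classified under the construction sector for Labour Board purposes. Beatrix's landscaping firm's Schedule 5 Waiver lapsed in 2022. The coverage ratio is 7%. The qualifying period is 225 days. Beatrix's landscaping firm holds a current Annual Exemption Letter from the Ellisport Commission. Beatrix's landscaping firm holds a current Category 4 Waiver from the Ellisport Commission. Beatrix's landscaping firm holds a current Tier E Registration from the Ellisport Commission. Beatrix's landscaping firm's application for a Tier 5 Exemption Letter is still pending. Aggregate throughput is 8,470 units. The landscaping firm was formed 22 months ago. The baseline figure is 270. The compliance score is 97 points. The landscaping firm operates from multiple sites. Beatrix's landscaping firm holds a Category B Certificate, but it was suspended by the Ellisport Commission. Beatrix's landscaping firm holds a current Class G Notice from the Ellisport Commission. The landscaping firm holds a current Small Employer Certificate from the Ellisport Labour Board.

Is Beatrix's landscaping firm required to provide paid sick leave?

Exception (a) fails — the Tier 5 Exemption Letter is not current.
Exception (b)'s conditions are all satisfied: annual gross revenue is $225,000, less than the $235,000 limit; the baseline figure is 270, under the 271 limit. However, paragraphs (g)–(m) must be considered: (g) operates — at least one employee exceeds 30 hours/week. (h) would limit (g) — the landscaping firm is classified under the construction sector — but (i) sets (h) aside: (i) applies — assessed value is $146,000, less than the $164,000 limit. (j) operates (aggregate throughput is 8,470 units, meeting the 7,630 units threshold), but is overridden by (k): (k) applies — a current Tier E Registration is held. (l) is inapplicable (there is no Schedule 5 Waiver in force), so (k) stands. Exception (b) does not apply.
Exception (c) does not apply: the employer operates from multiple sites.
Exception (d) fails — employees are paid cash wages.
Exception (e) is satisfied on its face — the business's age is 22 months, below the 24 months limit; a current Standing Notice is held; a current Class G Notice is held. But: (o) operates — a current Category 4 Waiver is held. So (e) is unavailable.
None of the exceptions is available; § 43.7 applies in full.

Yes — Beatrix's landscaping firm must provide paid sick leave.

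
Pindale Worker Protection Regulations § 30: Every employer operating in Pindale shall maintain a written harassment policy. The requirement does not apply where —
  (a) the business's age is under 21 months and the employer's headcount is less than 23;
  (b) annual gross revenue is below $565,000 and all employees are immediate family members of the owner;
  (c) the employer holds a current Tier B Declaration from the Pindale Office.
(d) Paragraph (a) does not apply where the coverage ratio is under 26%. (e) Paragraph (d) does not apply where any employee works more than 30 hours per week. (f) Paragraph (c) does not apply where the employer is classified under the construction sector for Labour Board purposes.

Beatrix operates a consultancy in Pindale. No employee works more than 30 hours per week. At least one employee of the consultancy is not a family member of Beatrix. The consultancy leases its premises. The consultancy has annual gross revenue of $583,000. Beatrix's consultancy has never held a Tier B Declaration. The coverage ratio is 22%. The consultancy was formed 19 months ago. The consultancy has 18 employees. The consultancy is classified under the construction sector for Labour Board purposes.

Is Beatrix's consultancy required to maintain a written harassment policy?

Exception (a): the business's age is 19 months, under the 21 months limit; the employer's headcount is 18, less than the 23 limit — every condition holds. But: (d) operates — the coverage ratio is 22%, under the 26% limit. (e), which would lift (d), is not engaged — no employee exceeds 30 hours/week. Exception (a) does not apply.
Exception (b) fails — annual gross revenue is $583,000, not below $565,000.
Exception (c) does not apply: no current Tier B Declaration is held.
No exception displaces § 30.

Yes — Beatrix's consultancy must maintain a written harassment policy.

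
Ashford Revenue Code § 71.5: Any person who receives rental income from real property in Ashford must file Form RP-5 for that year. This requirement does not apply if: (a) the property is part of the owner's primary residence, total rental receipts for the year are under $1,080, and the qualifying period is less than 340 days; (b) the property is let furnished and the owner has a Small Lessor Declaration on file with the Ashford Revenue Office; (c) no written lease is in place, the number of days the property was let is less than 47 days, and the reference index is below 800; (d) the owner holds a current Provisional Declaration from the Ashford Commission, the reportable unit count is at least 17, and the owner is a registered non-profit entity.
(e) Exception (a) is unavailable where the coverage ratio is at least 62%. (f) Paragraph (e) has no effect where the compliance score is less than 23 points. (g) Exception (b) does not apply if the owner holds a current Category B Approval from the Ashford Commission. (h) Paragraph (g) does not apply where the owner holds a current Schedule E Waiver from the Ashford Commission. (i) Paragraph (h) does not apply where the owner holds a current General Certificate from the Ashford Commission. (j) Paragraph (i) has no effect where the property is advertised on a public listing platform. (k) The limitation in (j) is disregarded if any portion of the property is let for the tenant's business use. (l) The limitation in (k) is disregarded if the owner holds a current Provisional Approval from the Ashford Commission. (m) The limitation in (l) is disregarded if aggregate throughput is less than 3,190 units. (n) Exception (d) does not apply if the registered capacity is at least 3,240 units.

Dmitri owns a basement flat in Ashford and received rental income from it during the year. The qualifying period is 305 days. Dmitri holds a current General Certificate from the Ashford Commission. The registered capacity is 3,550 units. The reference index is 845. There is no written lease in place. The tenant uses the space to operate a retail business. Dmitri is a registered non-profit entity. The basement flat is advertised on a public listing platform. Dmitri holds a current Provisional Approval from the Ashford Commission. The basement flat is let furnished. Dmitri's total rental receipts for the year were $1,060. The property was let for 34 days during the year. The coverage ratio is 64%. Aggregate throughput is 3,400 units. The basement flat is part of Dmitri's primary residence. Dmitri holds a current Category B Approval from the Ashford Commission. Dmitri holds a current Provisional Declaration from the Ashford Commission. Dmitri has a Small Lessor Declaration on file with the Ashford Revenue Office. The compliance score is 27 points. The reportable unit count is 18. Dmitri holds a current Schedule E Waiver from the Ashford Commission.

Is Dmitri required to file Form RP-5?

Exception (a): the basement flat is part of the primary residence; total rental receipts for the year are $1,060, under the $1,080 limit; the qualifying period is 305 days, less than the 340 days limit — every condition holds. Turning to paragraphs (e)–(f): (e) operates against (a): the coverage ratio is 64%, meeting the 62% threshold. (f) is not triggered (the compliance score is 27 points, not less than 23 points), so (e) stands. (a) is therefore removed.
Exception (b) is satisfied on its face — the property is let furnished; a Small Lessor Declaration is on file. As to paragraphs (g)–(m): (g) would limit (b) — a current Category B Approval is held — but (h) sets (g) aside: (h) operates against (g): a current Schedule E Waiver is held. (i) would limit (h) — a current General Certificate is held — but (j) sets (i) aside: (j) operates against (i): the property is publicly advertised. (k) operates (the space is let for business use), but is set aside by (l): (l) operates against (k): a current Provisional Approval is held. (m) is not triggered (aggregate throughput is 3,400 units, not less than 3,190 units), so (l) stands. Exception (b) stands.
Exception (c) fails — the reference index is 845, not below 800.
Exception (d)'s conditions are all satisfied: a current Provisional Declaration is held; the reportable unit count is 18, meeting the 17 threshold; Dmitri is a registered non-profit. Turning to paragraph (n): (n) is engaged — the registered capacity is 3,550 units, meeting the 3,240 units threshold. (d) is therefore removed.

No — exception (b) applies; Dmitri is not required to file Form RP-5.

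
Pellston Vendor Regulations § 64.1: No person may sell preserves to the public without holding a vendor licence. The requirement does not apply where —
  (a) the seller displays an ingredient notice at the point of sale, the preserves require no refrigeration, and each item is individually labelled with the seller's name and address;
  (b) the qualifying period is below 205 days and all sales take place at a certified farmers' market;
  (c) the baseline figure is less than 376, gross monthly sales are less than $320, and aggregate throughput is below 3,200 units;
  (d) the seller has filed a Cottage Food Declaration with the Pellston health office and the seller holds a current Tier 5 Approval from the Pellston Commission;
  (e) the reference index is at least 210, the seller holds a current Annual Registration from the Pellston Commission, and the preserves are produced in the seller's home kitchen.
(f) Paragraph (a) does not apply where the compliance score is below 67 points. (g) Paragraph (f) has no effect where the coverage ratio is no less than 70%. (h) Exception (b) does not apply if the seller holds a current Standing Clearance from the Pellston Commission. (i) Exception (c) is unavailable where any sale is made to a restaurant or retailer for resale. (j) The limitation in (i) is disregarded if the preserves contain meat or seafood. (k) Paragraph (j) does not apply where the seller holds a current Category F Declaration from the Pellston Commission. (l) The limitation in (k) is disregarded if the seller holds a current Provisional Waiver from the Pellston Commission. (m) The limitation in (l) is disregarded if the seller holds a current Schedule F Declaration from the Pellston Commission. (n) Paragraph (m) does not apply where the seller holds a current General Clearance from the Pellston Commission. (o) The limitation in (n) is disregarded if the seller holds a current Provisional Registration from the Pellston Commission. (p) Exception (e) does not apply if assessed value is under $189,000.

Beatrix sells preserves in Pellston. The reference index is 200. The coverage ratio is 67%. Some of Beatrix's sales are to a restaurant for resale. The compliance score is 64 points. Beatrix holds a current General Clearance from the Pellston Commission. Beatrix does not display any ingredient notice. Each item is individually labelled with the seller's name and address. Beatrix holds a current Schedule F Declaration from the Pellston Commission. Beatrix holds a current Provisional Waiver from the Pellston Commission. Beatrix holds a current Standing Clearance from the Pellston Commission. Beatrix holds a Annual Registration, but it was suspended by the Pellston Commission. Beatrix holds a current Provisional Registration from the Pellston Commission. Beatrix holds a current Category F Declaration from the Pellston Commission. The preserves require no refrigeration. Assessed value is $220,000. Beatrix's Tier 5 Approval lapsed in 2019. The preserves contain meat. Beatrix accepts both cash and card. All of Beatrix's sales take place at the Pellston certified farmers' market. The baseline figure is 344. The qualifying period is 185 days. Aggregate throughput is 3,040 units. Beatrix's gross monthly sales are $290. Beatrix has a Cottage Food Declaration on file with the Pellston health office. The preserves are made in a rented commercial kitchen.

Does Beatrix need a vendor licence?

Yes — Beatrix must hold a vendor licence.

Exception (a) does not apply: no ingredient notice is displayed.
Exception (b): the qualifying period is 185 days, below the 205 days limit; all sales are at a certified farmers' market — every condition holds. But applying paragraph (h): (h) operates against (b): a current Standing Clearance is held. So (b) is unavailable.
Exception (c) is satisfied on its face — the baseline figure is 344, less than the 376 limit; gross monthly sales are $290, less than the $320 limit; aggregate throughput is 3,040 units, below the 3,200 units limit. However, paragraphs (i)–(o) must be considered: (i) is triggered — some sales are to a restaurant for resale. (j) applies (the preserves contain meat), but is itself disapplied by (k): (k) is triggered — a current Category F Declaration is held. (l) would limit (k) — a current Provisional Waiver is held — but (m) sets (l) aside: (m) operates against (l): a current Schedule F Declaration is held. (n) operates (a current General Clearance is held), but is displaced by (o): (o) operates against (n): a current Provisional Registration is held. Exception (c) does not apply.
Exception (d) requires that the seller holds a current Tier 5 Approval from the Pellston Commission; but there is no Tier 5 Approval in force, so (d) is unavailable.
Exception (e) does not apply: the reference index is 200, short of 210.
No exception applies. The general rule governs.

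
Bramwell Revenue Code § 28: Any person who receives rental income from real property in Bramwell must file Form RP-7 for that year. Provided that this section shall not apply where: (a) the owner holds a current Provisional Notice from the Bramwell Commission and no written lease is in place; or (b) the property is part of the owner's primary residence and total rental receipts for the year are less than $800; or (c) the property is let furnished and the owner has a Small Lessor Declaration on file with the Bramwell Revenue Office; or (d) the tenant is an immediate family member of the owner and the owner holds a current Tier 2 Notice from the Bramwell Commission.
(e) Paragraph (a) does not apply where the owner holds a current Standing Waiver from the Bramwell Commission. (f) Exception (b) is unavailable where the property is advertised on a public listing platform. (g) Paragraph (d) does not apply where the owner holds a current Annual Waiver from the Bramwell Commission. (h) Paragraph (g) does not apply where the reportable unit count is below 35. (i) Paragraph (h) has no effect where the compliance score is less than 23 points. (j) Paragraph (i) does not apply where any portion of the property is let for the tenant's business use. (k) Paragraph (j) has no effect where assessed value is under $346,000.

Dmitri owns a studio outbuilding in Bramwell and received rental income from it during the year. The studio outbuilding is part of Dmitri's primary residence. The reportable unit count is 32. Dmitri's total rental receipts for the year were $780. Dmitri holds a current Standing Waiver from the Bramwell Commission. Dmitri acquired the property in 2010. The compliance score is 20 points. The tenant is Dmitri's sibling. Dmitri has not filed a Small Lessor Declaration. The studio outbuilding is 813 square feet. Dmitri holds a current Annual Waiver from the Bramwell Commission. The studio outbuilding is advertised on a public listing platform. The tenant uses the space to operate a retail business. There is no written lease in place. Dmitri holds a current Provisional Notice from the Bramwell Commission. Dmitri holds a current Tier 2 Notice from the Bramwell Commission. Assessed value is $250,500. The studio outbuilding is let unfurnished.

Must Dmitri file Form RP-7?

Yes — Dmitri must file Form RP-7.

All of (a)'s requirements are met (a current Provisional Notice is held; there is no written lease). Turning to paragraph (e): (e) is engaged — a current Standing Waiver is held. Exception (a) does not apply.
Exception (b) is satisfied on its face — the studio outbuilding is part of the primary residence; total rental receipts for the year are $780, less than the $800 limit. However, paragraph (f) must be considered: (f) operates against (b): the property is publicly advertised. (b) is therefore removed.
Exception (c) does not apply: the property is let unfurnished.
Exception (d): the tenant is an immediate family member; a current Tier 2 Notice is held — every condition holds. But applying paragraphs (g)–(k): (g) operates against (d): a current Annual Waiver is held. (h) is engaged (the reportable unit count is 32, below the 35 limit), but is overridden by (i): (i) operates against (h): the compliance score is 20 points, less than the 23 points limit. (j) would limit (i) — the space is let for business use — but (k) sets (j) aside: (k) applies — assessed value is $250,500, under the $346,000 limit. Exception (d) does not apply.
Every exception is unavailable, so the rule governs.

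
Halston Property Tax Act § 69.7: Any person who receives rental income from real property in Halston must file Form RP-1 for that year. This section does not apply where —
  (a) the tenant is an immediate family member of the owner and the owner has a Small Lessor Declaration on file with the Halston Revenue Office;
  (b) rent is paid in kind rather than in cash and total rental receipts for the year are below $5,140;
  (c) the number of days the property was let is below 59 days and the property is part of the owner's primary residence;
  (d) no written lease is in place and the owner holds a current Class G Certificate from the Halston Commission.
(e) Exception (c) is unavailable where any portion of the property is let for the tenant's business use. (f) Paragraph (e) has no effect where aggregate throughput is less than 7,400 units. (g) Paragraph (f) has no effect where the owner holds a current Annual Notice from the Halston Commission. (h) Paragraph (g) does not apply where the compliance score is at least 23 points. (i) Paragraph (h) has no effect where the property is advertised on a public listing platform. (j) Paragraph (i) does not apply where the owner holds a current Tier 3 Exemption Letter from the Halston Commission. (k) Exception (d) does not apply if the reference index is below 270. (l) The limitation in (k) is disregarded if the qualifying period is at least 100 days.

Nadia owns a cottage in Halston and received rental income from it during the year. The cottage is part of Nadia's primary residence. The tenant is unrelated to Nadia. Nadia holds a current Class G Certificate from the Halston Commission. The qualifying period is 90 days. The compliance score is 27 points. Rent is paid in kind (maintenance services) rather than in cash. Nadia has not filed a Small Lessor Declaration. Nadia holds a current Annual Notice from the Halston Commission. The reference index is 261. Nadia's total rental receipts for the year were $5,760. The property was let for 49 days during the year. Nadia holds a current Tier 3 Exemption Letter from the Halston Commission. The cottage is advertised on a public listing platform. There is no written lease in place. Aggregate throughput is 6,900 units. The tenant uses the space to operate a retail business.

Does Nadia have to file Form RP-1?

Exception (a) does not apply: the tenant is unrelated to the owner.
Exception (b) fails — total rental receipts for the year are $5,760, not below $5,140.
Exception (c): the number of days the property was let is 49 days, below the 59 days limit; the cottage is part of the primary residence — every condition holds. As to paragraphs (e)–(j): (e) operates (the space is let for business use), but is overridden by (f): (f) operates against (e): aggregate throughput is 6,900 units, less than the 7,400 units limit. (g) applies (a current Annual Notice is held), but is overridden by (h): (h) operates against (g): the compliance score is 27 points, meeting the 23 points threshold. (i) is engaged (the property is publicly advertised), but is overridden by (j): (j) is triggered — a current Tier 3 Exemption Letter is held. So (c) applies.
Exception (d): there is no written lease; a current Class G Certificate is held — every condition holds. However, paragraphs (k)–(l) must be considered: (k) operates against (d): the reference index is 261, below the 270 limit. (l) is not engaged (the qualifying period is 90 days, short of 100 days), so (k) stands. So (d) is unavailable.

No — exception (c) applies; Nadia is not required to file Form RP-1.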